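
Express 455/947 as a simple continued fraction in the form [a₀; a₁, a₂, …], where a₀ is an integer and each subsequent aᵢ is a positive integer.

[0; 2, 12, 3, 2, 1, 3]

455 = 0·947 + 455, so a_0 = 0
947 = 2·455 + 37, so a_1 = 2
455 = 12·37 + 11, so a_2 = 12
37 = 3·11 + 4, so a_3 = 3
11 = 2·4 + 3, so a_4 = 2
4 = 1·3 + 1, so a_5 = 1
3 = 3·1 + 0, so a_6 = 3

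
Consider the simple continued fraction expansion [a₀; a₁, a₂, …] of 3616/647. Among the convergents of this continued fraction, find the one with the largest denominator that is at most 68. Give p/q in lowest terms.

95/17

List convergents until the denominator exceeds the bound:
a_0 = 5: 5/1  (≤ bound)
a_1 = 1: 6/1  (≤ bound)
a_2 = 1: 11/2  (≤ bound)
a_3 = 2: 28/5  (≤ bound)
a_4 = 3: 95/17  (≤ bound)
a_5 = 5: 503/90  (> 68, stop)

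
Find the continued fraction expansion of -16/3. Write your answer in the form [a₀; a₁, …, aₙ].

Apply division with remainder until the remainder is 0:
⌊-16/3⌋ = -6, remainder 2
⌊3/2⌋ = 1, remainder 1
⌊2/1⌋ = 2, remainder 0

[-6; 1, 2]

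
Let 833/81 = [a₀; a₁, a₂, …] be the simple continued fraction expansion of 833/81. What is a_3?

1

833 ÷ 81 → quotient 10, remainder 23
81 ÷ 23 → quotient 3, remainder 12
23 ÷ 12 → quotient 1, remainder 11
12 ÷ 11 → quotient 1, remainder 1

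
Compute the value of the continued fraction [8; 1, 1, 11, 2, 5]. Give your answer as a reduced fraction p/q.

a_0 = 8: 8/1
a_1 = 1: 9/1
a_2 = 1: 17/2
a_3 = 11: 196/23
a_4 = 2: 409/48
a_5 = 5: 2241/263

2241/263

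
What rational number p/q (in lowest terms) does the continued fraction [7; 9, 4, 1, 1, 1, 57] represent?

52859/7436

a_0 = 7: 7/1
a_1 = 9: 64/9
a_2 = 4: 263/37
a_3 = 1: 327/46
a_4 = 1: 590/83
a_5 = 1: 917/129
a_6 = 57: 52859/7436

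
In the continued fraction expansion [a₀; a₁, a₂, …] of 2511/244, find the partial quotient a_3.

3

Repeatedly divide and take the remainder:
2511 ÷ 244 → quotient 10, remainder 71
244 ÷ 71 → quotient 3, remainder 31
71 ÷ 31 → quotient 2, remainder 9
31 ÷ 9 → quotient 3, remainder 4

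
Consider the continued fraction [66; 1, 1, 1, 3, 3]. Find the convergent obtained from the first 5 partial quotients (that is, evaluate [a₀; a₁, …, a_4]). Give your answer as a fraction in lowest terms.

733/11

Build up convergents one term at a time:
a_0 = 66: 66/1
a_1 = 1: 67/1
a_2 = 1: 133/2
a_3 = 1: 200/3
a_4 = 3: 733/11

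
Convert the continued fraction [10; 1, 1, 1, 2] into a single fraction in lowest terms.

85/8

Use the convergent recurrence hₖ = aₖ·hₖ₋₁ + hₖ₋₂ (and likewise for the denominators kₖ):
a_0 = 10: 10/1
a_1 = 1: 11/1
a_2 = 1: 21/2
a_3 = 1: 32/3
a_4 = 2: 85/8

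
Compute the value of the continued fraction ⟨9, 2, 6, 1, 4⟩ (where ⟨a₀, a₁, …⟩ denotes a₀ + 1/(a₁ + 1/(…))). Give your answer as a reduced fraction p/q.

Compute successive convergents:
a_0 = 9: 9/1
a_1 = 2: 19/2
a_2 = 6: 123/13
a_3 = 1: 142/15
a_4 = 4: 691/73

691/73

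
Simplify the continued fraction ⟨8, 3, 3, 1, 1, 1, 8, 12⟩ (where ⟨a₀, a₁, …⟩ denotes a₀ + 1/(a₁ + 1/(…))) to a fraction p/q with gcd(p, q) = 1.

a_0 = 8: 8/1
a_1 = 3: 25/3
a_2 = 3: 83/10
a_3 = 1: 108/13
a_4 = 1: 191/23
a_5 = 1: 299/36
a_6 = 8: 2583/311
a_7 = 12: 31295/3768

31295/3768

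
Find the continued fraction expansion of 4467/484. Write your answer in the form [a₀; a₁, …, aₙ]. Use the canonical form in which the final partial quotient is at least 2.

[9; 4, 2, 1, 3, 2, 4]

⌊4467/484⌋ = 9, remainder 111
⌊484/111⌋ = 4, remainder 40
⌊111/40⌋ = 2, remainder 31
⌊40/31⌋ = 1, remainder 9
⌊31/9⌋ = 3, remainder 4
⌊9/4⌋ = 2, remainder 1
⌊4/1⌋ = 4, remainder 0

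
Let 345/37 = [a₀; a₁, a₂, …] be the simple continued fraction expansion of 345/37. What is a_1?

⌊345/37⌋ = 9, remainder 12
⌊37/12⌋ = 3, remainder 1

3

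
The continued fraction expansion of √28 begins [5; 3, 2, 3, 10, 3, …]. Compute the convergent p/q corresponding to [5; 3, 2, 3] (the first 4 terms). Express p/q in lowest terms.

127/24

a_0 = 5: 5/1
a_1 = 3: 16/3
a_2 = 2: 37/7
a_3 = 3: 127/24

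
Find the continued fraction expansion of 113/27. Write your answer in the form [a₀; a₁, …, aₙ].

[4; 5, 2, 2]

Run the Euclidean algorithm, recording each quotient:
113 ÷ 27 → quotient 4, remainder 5
27 ÷ 5 → quotient 5, remainder 2
5 ÷ 2 → quotient 2, remainder 1
2 ÷ 1 → quotient 2, remainder 0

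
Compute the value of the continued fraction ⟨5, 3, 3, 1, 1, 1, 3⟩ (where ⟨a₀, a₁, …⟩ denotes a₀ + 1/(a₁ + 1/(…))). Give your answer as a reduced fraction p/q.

695/131

Starting at the tail and folding back:
Start with 3.
1 + 1/(3/1) = 1 + 1/3 = 4/3
1 + 1/(4/3) = 1 + 3/4 = 7/4
1 + 1/(7/4) = 1 + 4/7 = 11/7
3 + 1/(11/7) = 3 + 7/11 = 40/11
3 + 1/(40/11) = 3 + 11/40 = 131/40
5 + 1/(131/40) = 5 + 40/131 = 695/131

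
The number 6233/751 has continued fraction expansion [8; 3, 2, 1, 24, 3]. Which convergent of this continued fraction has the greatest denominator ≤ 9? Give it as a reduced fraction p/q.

a_0 = 8: 8/1  (≤ bound)
a_1 = 3: 25/3  (≤ bound)
a_2 = 2: 58/7  (≤ bound)
a_3 = 1: 83/10  (> 9, stop)

58/7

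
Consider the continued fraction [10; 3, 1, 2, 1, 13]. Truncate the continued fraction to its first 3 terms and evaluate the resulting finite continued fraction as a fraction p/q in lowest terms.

Compute successive convergents:
a_0 = 10: 10/1
a_1 = 3: 31/3
a_2 = 1: 41/4

41/4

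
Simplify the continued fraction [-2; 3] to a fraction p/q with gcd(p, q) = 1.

-5/3

a_0 = -2: -2/1
a_1 = 3: -5/3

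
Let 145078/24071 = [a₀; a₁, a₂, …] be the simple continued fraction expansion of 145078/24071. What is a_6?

5

⌊145078/24071⌋ = 6, remainder 652
⌊24071/652⌋ = 36, remainder 599
⌊652/599⌋ = 1, remainder 53
⌊599/53⌋ = 11, remainder 16
⌊53/16⌋ = 3, remainder 5
⌊16/5⌋ = 3, remainder 1
⌊5/1⌋ = 5, remainder 0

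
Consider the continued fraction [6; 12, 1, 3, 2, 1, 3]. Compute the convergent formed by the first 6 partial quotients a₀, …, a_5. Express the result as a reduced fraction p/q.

Use the convergent recurrence hₖ = aₖ·hₖ₋₁ + hₖ₋₂ (and likewise for the denominators kₖ):
a_0 = 6: 6/1
a_1 = 12: 73/12
a_2 = 1: 79/13
a_3 = 3: 310/51
a_4 = 2: 699/115
a_5 = 1: 1009/166

1009/166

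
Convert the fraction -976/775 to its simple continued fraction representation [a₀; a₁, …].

-976 ÷ 775 → quotient -2, remainder 574
775 ÷ 574 → quotient 1, remainder 201
574 ÷ 201 → quotient 2, remainder 172
201 ÷ 172 → quotient 1, remainder 29
172 ÷ 29 → quotient 5, remainder 27
29 ÷ 27 → quotient 1, remainder 2
27 ÷ 2 → quotient 13, remainder 1
2 ÷ 1 → quotient 2, remainder 0

[-2; 1, 2, 1, 5, 1, 13, 2]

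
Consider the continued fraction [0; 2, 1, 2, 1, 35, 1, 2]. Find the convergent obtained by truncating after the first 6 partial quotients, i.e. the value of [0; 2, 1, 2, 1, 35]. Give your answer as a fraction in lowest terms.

Start with 35.
1 + 1/(35/1) = 1 + 1/35 = 36/35
2 + 1/(36/35) = 2 + 35/36 = 107/36
1 + 1/(107/36) = 1 + 36/107 = 143/107
2 + 1/(143/107) = 2 + 107/143 = 393/143
0 + 1/(393/143) = 0 + 143/393 = 143/393

143/393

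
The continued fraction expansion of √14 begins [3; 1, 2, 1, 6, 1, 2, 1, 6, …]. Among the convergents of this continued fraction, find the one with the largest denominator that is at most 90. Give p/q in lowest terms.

a_0 = 3: 3/1  (≤ bound)
a_1 = 1: 4/1  (≤ bound)
a_2 = 2: 11/3  (≤ bound)
a_3 = 1: 15/4  (≤ bound)
a_4 = 6: 101/27  (≤ bound)
a_5 = 1: 116/31  (≤ bound)
a_6 = 2: 333/89  (≤ bound)
a_7 = 1: 449/120  (> 90, stop)

333/89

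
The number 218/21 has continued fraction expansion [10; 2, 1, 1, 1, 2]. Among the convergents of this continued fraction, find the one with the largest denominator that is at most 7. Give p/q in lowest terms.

52/5

List convergents until the denominator exceeds the bound:
a_0 = 10: 10/1  (≤ bound)
a_1 = 2: 21/2  (≤ bound)
a_2 = 1: 31/3  (≤ bound)
a_3 = 1: 52/5  (≤ bound)
a_4 = 1: 83/8  (> 7, stop)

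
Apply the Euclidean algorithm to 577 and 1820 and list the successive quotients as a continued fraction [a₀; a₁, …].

[0; 3, 6, 2, 14, 3]

Run the Euclidean algorithm, recording each quotient:
⌊577/1820⌋ = 0, remainder 577
⌊1820/577⌋ = 3, remainder 89
⌊577/89⌋ = 6, remainder 43
⌊89/43⌋ = 2, remainder 3
⌊43/3⌋ = 14, remainder 1
⌊3/1⌋ = 3, remainder 0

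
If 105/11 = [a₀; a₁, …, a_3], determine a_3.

5

⌊105/11⌋ = 9, remainder 6
⌊11/6⌋ = 1, remainder 5
⌊6/5⌋ = 1, remainder 1
⌊5/1⌋ = 5, remainder 0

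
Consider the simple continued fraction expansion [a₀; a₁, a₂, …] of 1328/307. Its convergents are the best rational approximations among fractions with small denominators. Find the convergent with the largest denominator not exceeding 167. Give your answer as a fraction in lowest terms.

a_0 = 4: 4/1  (≤ bound)
a_1 = 3: 13/3  (≤ bound)
a_2 = 14: 186/43  (≤ bound)
a_3 = 3: 571/132  (≤ bound)
a_4 = 2: 1328/307  (> 167, stop)

571/132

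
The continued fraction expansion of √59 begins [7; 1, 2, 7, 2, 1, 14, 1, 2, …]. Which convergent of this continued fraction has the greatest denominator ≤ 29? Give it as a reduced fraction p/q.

a_0 = 7: 7/1  (≤ bound)
a_1 = 1: 8/1  (≤ bound)
a_2 = 2: 23/3  (≤ bound)
a_3 = 7: 169/22  (≤ bound)
a_4 = 2: 361/47  (> 29, stop)

169/22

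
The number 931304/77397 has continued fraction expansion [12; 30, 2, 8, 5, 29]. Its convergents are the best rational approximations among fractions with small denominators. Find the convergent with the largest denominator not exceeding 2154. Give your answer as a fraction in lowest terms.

a_0 = 12: 12/1  (≤ bound)
a_1 = 30: 361/30  (≤ bound)
a_2 = 2: 734/61  (≤ bound)
a_3 = 8: 6233/518  (≤ bound)
a_4 = 5: 31899/2651  (> 2154, stop)

6233/518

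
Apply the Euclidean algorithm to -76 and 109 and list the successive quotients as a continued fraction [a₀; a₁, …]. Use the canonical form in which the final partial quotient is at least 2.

-76 ÷ 109 → quotient -1, remainder 33
109 ÷ 33 → quotient 3, remainder 10
33 ÷ 10 → quotient 3, remainder 3
10 ÷ 3 → quotient 3, remainder 1
3 ÷ 1 → quotient 3, remainder 0

[-1; 3, 3, 3, 3]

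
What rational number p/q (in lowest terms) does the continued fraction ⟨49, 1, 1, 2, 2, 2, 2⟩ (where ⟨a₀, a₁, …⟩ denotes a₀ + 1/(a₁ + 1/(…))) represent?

Start with 2.
2 + 1/(2/1) = 2 + 1/2 = 5/2
2 + 1/(5/2) = 2 + 2/5 = 12/5
2 + 1/(12/5) = 2 + 5/12 = 29/12
1 + 1/(29/12) = 1 + 12/29 = 41/29
1 + 1/(41/29) = 1 + 29/41 = 70/41
49 + 1/(70/41) = 49 + 41/70 = 3471/70

3471/70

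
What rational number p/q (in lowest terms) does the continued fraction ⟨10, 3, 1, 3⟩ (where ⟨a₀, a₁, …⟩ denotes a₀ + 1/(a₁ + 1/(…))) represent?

154/15

Start with 3.
1 + 1/(3/1) = 1 + 1/3 = 4/3
3 + 1/(4/3) = 3 + 3/4 = 15/4
10 + 1/(15/4) = 10 + 4/15 = 154/15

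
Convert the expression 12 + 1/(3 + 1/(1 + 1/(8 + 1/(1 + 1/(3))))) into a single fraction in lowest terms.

Start with 3.
1 + 1/(3/1) = 1 + 1/3 = 4/3
8 + 1/(4/3) = 8 + 3/4 = 35/4
1 + 1/(35/4) = 1 + 4/35 = 39/35
3 + 1/(39/35) = 3 + 35/39 = 152/39
12 + 1/(152/39) = 12 + 39/152 = 1863/152

1863/152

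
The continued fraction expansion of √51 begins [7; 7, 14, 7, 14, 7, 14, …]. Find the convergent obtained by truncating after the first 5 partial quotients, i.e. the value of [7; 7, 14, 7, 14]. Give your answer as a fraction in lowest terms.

Start with 14.
7 + 1/(14/1) = 7 + 1/14 = 99/14
14 + 1/(99/14) = 14 + 14/99 = 1400/99
7 + 1/(1400/99) = 7 + 99/1400 = 9899/1400
7 + 1/(9899/1400) = 7 + 1400/9899 = 70693/9899

70693/9899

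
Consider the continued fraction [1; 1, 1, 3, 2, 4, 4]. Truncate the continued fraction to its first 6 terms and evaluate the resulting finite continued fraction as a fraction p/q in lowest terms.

111/71

a_0 = 1: 1/1
a_1 = 1: 2/1
a_2 = 1: 3/2
a_3 = 3: 11/7
a_4 = 2: 25/16
a_5 = 4: 111/71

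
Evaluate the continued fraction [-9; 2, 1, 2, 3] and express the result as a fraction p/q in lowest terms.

a_0 = -9: -9/1
a_1 = 2: -17/2
a_2 = 1: -26/3
a_3 = 2: -69/8
a_4 = 3: -233/27

-233/27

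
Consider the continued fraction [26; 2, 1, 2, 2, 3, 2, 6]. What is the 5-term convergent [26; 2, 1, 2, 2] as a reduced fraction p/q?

501/19

Collapse the nested fraction from the inside out:
Start with 2.
2 + 1/(2/1) = 2 + 1/2 = 5/2
1 + 1/(5/2) = 1 + 2/5 = 7/5
2 + 1/(7/5) = 2 + 5/7 = 19/7
26 + 1/(19/7) = 26 + 7/19 = 501/19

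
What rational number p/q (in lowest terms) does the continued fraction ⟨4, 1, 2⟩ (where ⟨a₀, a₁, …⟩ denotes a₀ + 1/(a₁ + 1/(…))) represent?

14/3

a_0 = 4: 4/1
a_1 = 1: 5/1
a_2 = 2: 14/3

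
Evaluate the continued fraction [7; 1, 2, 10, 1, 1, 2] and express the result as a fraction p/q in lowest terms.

1259/164

a_0 = 7: 7/1
a_1 = 1: 8/1
a_2 = 2: 23/3
a_3 = 10: 238/31
a_4 = 1: 261/34
a_5 = 1: 499/65
a_6 = 2: 1259/164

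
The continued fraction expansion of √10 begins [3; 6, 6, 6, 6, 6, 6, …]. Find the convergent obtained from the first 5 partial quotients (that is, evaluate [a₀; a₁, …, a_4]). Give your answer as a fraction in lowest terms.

Use the convergent recurrence hₖ = aₖ·hₖ₋₁ + hₖ₋₂ (and likewise for the denominators kₖ):
a_0 = 3: 3/1
a_1 = 6: 19/6
a_2 = 6: 117/37
a_3 = 6: 721/228
a_4 = 6: 4443/1405

4443/1405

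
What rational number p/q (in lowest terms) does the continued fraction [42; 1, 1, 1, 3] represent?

469/11

a_0 = 42: 42/1
a_1 = 1: 43/1
a_2 = 1: 85/2
a_3 = 1: 128/3
a_4 = 3: 469/11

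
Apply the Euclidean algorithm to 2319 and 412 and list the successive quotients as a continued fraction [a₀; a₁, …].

Apply division with remainder until the remainder is 0:
2319 = 5·412 + 259, so a_0 = 5
412 = 1·259 + 153, so a_1 = 1
259 = 1·153 + 106, so a_2 = 1
153 = 1·106 + 47, so a_3 = 1
106 = 2·47 + 12, so a_4 = 2
47 = 3·12 + 11, so a_5 = 3
12 = 1·11 + 1, so a_6 = 1
11 = 11·1 + 0, so a_7 = 11

[5; 1, 1, 1, 2, 3, 1, 11]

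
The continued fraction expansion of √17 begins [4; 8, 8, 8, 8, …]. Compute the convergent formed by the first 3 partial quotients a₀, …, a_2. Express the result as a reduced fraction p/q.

a_0 = 4: 4/1
a_1 = 8: 33/8
a_2 = 8: 268/65

268/65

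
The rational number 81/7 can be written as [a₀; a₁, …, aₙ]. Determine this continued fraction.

[11; 1, 1, 3]

81 ÷ 7 → quotient 11, remainder 4
7 ÷ 4 → quotient 1, remainder 3
4 ÷ 3 → quotient 1, remainder 1
3 ÷ 1 → quotient 3, remainder 0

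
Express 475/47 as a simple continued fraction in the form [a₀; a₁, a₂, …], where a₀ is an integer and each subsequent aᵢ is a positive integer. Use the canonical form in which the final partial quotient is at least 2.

Run the Euclidean algorithm, recording each quotient:
475 ÷ 47 → quotient 10, remainder 5
47 ÷ 5 → quotient 9, remainder 2
5 ÷ 2 → quotient 2, remainder 1
2 ÷ 1 → quotient 2, remainder 0

[10; 9, 2, 2]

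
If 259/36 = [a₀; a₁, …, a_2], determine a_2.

7

⌊259/36⌋ = 7, remainder 7
⌊36/7⌋ = 5, remainder 1
⌊7/1⌋ = 7, remainder 0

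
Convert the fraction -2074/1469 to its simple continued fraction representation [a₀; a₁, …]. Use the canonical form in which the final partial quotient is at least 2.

⌊-2074/1469⌋ = -2, remainder 864
⌊1469/864⌋ = 1, remainder 605
⌊864/605⌋ = 1, remainder 259
⌊605/259⌋ = 2, remainder 87
⌊259/87⌋ = 2, remainder 85
⌊87/85⌋ = 1, remainder 2
⌊85/2⌋ = 42, remainder 1
⌊2/1⌋ = 2, remainder 0

[-2; 1, 1, 2, 2, 1, 42, 2]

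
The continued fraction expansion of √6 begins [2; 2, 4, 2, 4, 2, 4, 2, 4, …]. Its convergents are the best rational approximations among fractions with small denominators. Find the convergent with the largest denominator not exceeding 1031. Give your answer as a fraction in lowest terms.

2158/881

List convergents until the denominator exceeds the bound:
a_0 = 2: 2/1  (≤ bound)
a_1 = 2: 5/2  (≤ bound)
a_2 = 4: 22/9  (≤ bound)
a_3 = 2: 49/20  (≤ bound)
a_4 = 4: 218/89  (≤ bound)
a_5 = 2: 485/198  (≤ bound)
a_6 = 4: 2158/881  (≤ bound)
a_7 = 2: 4801/1960  (> 1031, stop)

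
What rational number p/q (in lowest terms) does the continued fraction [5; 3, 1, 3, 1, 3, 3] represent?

Start with 3.
3 + 1/(3/1) = 3 + 1/3 = 10/3
1 + 1/(10/3) = 1 + 3/10 = 13/10
3 + 1/(13/10) = 3 + 10/13 = 49/13
1 + 1/(49/13) = 1 + 13/49 = 62/49
3 + 1/(62/49) = 3 + 49/62 = 235/62
5 + 1/(235/62) = 5 + 62/235 = 1237/235

1237/235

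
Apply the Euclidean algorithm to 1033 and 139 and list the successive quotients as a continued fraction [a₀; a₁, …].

[7; 2, 3, 6, 3]

⌊1033/139⌋ = 7, remainder 60
⌊139/60⌋ = 2, remainder 19
⌊60/19⌋ = 3, remainder 3
⌊19/3⌋ = 6, remainder 1
⌊3/1⌋ = 3, remainder 0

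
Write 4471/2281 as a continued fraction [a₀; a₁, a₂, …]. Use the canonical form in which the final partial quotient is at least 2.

[1; 1, 24, 15, 6]

4471 ÷ 2281 → quotient 1, remainder 2190
2281 ÷ 2190 → quotient 1, remainder 91
2190 ÷ 91 → quotient 24, remainder 6
91 ÷ 6 → quotient 15, remainder 1
6 ÷ 1 → quotient 6, remainder 0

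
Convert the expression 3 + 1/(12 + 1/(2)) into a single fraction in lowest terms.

Work from the innermost term outward:
Start with 2.
12 + 1/(2/1) = 12 + 1/2 = 25/2
3 + 1/(25/2) = 3 + 2/25 = 77/25

77/25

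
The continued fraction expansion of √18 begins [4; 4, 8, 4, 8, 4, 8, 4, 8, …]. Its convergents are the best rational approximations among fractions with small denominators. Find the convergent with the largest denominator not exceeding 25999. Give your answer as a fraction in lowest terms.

a_0 = 4: 4/1  (≤ bound)
a_1 = 4: 17/4  (≤ bound)
a_2 = 8: 140/33  (≤ bound)
a_3 = 4: 577/136  (≤ bound)
a_4 = 8: 4756/1121  (≤ bound)
a_5 = 4: 19601/4620  (≤ bound)
a_6 = 8: 161564/38081  (> 25999, stop)

19601/4620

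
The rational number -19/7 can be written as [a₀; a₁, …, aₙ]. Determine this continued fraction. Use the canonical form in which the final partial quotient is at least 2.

Run the Euclidean algorithm, recording each quotient:
⌊-19/7⌋ = -3, remainder 2
⌊7/2⌋ = 3, remainder 1
⌊2/1⌋ = 2, remainder 0

[-3; 3, 2]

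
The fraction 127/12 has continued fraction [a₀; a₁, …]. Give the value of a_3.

2

Repeatedly divide and take the remainder:
⌊127/12⌋ = 10, remainder 7
⌊12/7⌋ = 1, remainder 5
⌊7/5⌋ = 1, remainder 2
⌊5/2⌋ = 2, remainder 1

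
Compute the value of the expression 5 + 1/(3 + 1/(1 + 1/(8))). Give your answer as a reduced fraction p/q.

Compute successive convergents:
a_0 = 5: 5/1
a_1 = 3: 16/3
a_2 = 1: 21/4
a_3 = 8: 184/35

184/35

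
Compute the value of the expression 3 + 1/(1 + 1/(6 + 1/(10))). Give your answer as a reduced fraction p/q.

Start with 10.
6 + 1/(10/1) = 6 + 1/10 = 61/10
1 + 1/(61/10) = 1 + 10/61 = 71/61
3 + 1/(71/61) = 3 + 61/71 = 274/71

274/71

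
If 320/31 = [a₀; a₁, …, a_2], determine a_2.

10

⌊320/31⌋ = 10, remainder 10
⌊31/10⌋ = 3, remainder 1
⌊10/1⌋ = 10, remainder 0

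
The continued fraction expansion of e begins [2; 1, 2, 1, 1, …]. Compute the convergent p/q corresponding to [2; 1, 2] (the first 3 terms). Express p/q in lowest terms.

Use the convergent recurrence hₖ = aₖ·hₖ₋₁ + hₖ₋₂ (and likewise for the denominators kₖ):
a_0 = 2: 2/1
a_1 = 1: 3/1
a_2 = 2: 8/3

8/3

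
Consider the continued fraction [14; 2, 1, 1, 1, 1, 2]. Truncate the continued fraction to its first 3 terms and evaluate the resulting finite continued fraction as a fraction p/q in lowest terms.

43/3

Work from the innermost term outward:
Start with 1.
2 + 1/(1/1) = 2 + 1/1 = 3/1
14 + 1/(3/1) = 14 + 1/3 = 43/3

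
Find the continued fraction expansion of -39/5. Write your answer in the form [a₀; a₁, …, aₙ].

-39 = -8·5 + 1, so a_0 = -8
5 = 5·1 + 0, so a_1 = 5

[-8; 5]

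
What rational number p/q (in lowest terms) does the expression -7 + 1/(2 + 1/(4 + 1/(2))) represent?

-131/20

Starting at the tail and folding back:
Start with 2.
4 + 1/(2/1) = 4 + 1/2 = 9/2
2 + 1/(9/2) = 2 + 2/9 = 20/9
-7 + 1/(20/9) = -7 + 9/20 = -131/20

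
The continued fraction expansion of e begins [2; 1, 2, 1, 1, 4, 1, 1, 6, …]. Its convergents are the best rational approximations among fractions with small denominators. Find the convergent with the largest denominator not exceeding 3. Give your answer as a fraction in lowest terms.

List convergents until the denominator exceeds the bound:
a_0 = 2: 2/1  (≤ bound)
a_1 = 1: 3/1  (≤ bound)
a_2 = 2: 8/3  (≤ bound)
a_3 = 1: 11/4  (> 3, stop)

8/3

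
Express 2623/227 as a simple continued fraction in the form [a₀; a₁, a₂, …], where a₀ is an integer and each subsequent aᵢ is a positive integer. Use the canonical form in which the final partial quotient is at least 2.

[11; 1, 1, 4, 25]

2623 ÷ 227 → quotient 11, remainder 126
227 ÷ 126 → quotient 1, remainder 101
126 ÷ 101 → quotient 1, remainder 25
101 ÷ 25 → quotient 4, remainder 1
25 ÷ 1 → quotient 25, remainder 0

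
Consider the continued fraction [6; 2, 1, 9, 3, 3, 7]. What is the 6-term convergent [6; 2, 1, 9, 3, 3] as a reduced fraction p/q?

a_0 = 6: 6/1
a_1 = 2: 13/2
a_2 = 1: 19/3
a_3 = 9: 184/29
a_4 = 3: 571/90
a_5 = 3: 1897/299

1897/299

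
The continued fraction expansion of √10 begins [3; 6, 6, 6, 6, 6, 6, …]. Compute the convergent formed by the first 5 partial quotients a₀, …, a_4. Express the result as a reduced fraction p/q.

Start with 6.
6 + 1/(6/1) = 6 + 1/6 = 37/6
6 + 1/(37/6) = 6 + 6/37 = 228/37
6 + 1/(228/37) = 6 + 37/228 = 1405/228
3 + 1/(1405/228) = 3 + 228/1405 = 4443/1405

4443/1405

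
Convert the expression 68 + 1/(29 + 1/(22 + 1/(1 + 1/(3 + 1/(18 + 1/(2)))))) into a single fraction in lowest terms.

Build up convergents one term at a time:
a_0 = 68: 68/1
a_1 = 29: 1973/29
a_2 = 22: 43474/639
a_3 = 1: 45447/668
a_4 = 3: 179815/2643
a_5 = 18: 3282117/48242
a_6 = 2: 6744049/99127

6744049/99127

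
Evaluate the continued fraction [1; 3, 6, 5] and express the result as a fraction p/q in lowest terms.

a_0 = 1: 1/1
a_1 = 3: 4/3
a_2 = 6: 25/19
a_3 = 5: 129/98

129/98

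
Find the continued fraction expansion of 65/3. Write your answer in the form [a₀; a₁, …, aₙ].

[21; 1, 2]

65 ÷ 3 → quotient 21, remainder 2
3 ÷ 2 → quotient 1, remainder 1
2 ÷ 1 → quotient 2, remainder 0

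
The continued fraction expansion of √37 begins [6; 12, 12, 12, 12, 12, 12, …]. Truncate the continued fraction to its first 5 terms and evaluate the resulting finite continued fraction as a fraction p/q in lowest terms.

128766/21169

a_0 = 6: 6/1
a_1 = 12: 73/12
a_2 = 12: 882/145
a_3 = 12: 10657/1752
a_4 = 12: 128766/21169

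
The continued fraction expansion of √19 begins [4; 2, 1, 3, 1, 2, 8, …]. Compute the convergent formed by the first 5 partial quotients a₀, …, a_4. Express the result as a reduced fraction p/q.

Starting at the tail and folding back:
Start with 1.
3 + 1/(1/1) = 3 + 1/1 = 4/1
1 + 1/(4/1) = 1 + 1/4 = 5/4
2 + 1/(5/4) = 2 + 4/5 = 14/5
4 + 1/(14/5) = 4 + 5/14 = 61/14

61/14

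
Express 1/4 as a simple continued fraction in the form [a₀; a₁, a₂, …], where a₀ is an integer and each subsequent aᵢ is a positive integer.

[0; 4]

Apply division with remainder until the remainder is 0:
1 = 0·4 + 1, so a_0 = 0
4 = 4·1 + 0, so a_1 = 4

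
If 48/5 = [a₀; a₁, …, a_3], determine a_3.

Apply division with remainder until the remainder is 0:
48 = 9·5 + 3, so a_0 = 9
5 = 1·3 + 2, so a_1 = 1
3 = 1·2 + 1, so a_2 = 1
2 = 2·1 + 0, so a_3 = 2

2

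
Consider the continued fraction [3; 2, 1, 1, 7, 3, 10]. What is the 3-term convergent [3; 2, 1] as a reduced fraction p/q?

Start with 1.
2 + 1/(1/1) = 2 + 1/1 = 3/1
3 + 1/(3/1) = 3 + 1/3 = 10/3

10/3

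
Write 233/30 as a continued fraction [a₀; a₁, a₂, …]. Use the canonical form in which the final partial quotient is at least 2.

[7; 1, 3, 3, 2]

Repeatedly divide and take the remainder:
233 = 7·30 + 23, so a_0 = 7
30 = 1·23 + 7, so a_1 = 1
23 = 3·7 + 2, so a_2 = 3
7 = 3·2 + 1, so a_3 = 3
2 = 2·1 + 0, so a_4 = 2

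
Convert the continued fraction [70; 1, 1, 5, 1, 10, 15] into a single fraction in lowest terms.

a_0 = 70: 70/1
a_1 = 1: 71/1
a_2 = 1: 141/2
a_3 = 5: 776/11
a_4 = 1: 917/13
a_5 = 10: 9946/141
a_6 = 15: 150107/2128

150107/2128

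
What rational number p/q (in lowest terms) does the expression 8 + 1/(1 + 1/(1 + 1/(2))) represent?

a_0 = 8: 8/1
a_1 = 1: 9/1
a_2 = 1: 17/2
a_3 = 2: 43/5

43/5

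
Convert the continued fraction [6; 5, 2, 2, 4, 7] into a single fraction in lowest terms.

5319/860

Start with 7.
4 + 1/(7/1) = 4 + 1/7 = 29/7
2 + 1/(29/7) = 2 + 7/29 = 65/29
2 + 1/(65/29) = 2 + 29/65 = 159/65
5 + 1/(159/65) = 5 + 65/159 = 860/159
6 + 1/(860/159) = 6 + 159/860 = 5319/860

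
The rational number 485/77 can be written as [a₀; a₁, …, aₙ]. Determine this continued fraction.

[6; 3, 2, 1, 7]

⌊485/77⌋ = 6, remainder 23
⌊77/23⌋ = 3, remainder 8
⌊23/8⌋ = 2, remainder 7
⌊8/7⌋ = 1, remainder 1
⌊7/1⌋ = 7, remainder 0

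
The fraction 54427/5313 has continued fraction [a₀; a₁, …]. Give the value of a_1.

54427 ÷ 5313 → quotient 10, remainder 1297
5313 ÷ 1297 → quotient 4, remainder 125

4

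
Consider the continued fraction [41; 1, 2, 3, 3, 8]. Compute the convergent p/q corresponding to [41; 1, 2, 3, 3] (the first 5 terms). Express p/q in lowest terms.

Start with 3.
3 + 1/(3/1) = 3 + 1/3 = 10/3
2 + 1/(10/3) = 2 + 3/10 = 23/10
1 + 1/(23/10) = 1 + 10/23 = 33/23
41 + 1/(33/23) = 41 + 23/33 = 1376/33

1376/33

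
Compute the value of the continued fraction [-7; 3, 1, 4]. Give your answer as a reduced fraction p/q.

Start with 4.
1 + 1/(4/1) = 1 + 1/4 = 5/4
3 + 1/(5/4) = 3 + 4/5 = 19/5
-7 + 1/(19/5) = -7 + 5/19 = -128/19

-128/19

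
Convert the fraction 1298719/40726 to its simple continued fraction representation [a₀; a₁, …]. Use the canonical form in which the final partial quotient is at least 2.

[31; 1, 8, 41, 2, 2, 10, 2]

Repeatedly divide and take the remainder:
1298719 ÷ 40726 → quotient 31, remainder 36213
40726 ÷ 36213 → quotient 1, remainder 4513
36213 ÷ 4513 → quotient 8, remainder 109
4513 ÷ 109 → quotient 41, remainder 44
109 ÷ 44 → quotient 2, remainder 21
44 ÷ 21 → quotient 2, remainder 2
21 ÷ 2 → quotient 10, remainder 1
2 ÷ 1 → quotient 2, remainder 0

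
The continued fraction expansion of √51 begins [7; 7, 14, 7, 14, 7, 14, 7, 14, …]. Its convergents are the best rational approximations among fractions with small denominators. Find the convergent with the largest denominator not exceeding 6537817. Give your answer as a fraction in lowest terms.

7068593/989801

a_0 = 7: 7/1  (≤ bound)
a_1 = 7: 50/7  (≤ bound)
a_2 = 14: 707/99  (≤ bound)
a_3 = 7: 4999/700  (≤ bound)
a_4 = 14: 70693/9899  (≤ bound)
a_5 = 7: 499850/69993  (≤ bound)
a_6 = 14: 7068593/989801  (≤ bound)
a_7 = 7: 49980001/6998600  (> 6537817, stop)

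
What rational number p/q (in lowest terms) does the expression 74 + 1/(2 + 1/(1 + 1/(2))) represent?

Build up convergents one term at a time:
a_0 = 74: 74/1
a_1 = 2: 149/2
a_2 = 1: 223/3
a_3 = 2: 595/8

595/8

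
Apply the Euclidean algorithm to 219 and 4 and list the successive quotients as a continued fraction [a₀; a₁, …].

219 ÷ 4 → quotient 54, remainder 3
4 ÷ 3 → quotient 1, remainder 1
3 ÷ 1 → quotient 3, remainder 0

[54; 1, 3]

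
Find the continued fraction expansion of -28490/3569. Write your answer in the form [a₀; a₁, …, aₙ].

[-8; 57, 1, 1, 3, 2, 1, 2]

Repeatedly divide and take the remainder:
-28490 = -8·3569 + 62, so a_0 = -8
3569 = 57·62 + 35, so a_1 = 57
62 = 1·35 + 27, so a_2 = 1
35 = 1·27 + 8, so a_3 = 1
27 = 3·8 + 3, so a_4 = 3
8 = 2·3 + 2, so a_5 = 2
3 = 1·2 + 1, so a_6 = 1
2 = 2·1 + 0, so a_7 = 2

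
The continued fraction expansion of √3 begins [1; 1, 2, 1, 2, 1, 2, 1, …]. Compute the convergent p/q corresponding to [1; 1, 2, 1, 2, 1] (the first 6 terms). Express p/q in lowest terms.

26/15

Start with 1.
2 + 1/(1/1) = 2 + 1/1 = 3/1
1 + 1/(3/1) = 1 + 1/3 = 4/3
2 + 1/(4/3) = 2 + 3/4 = 11/4
1 + 1/(11/4) = 1 + 4/11 = 15/11
1 + 1/(15/11) = 1 + 11/15 = 26/15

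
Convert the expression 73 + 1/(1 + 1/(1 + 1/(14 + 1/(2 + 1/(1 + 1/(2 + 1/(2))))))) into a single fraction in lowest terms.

Starting at the tail and folding back:
Start with 2.
2 + 1/(2/1) = 2 + 1/2 = 5/2
1 + 1/(5/2) = 1 + 2/5 = 7/5
2 + 1/(7/5) = 2 + 5/7 = 19/7
14 + 1/(19/7) = 14 + 7/19 = 273/19
1 + 1/(273/19) = 1 + 19/273 = 292/273
1 + 1/(292/273) = 1 + 273/292 = 565/292
73 + 1/(565/292) = 73 + 292/565 = 41537/565

41537/565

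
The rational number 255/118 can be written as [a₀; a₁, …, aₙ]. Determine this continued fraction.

Repeatedly divide and take the remainder:
255 = 2·118 + 19, so a_0 = 2
118 = 6·19 + 4, so a_1 = 6
19 = 4·4 + 3, so a_2 = 4
4 = 1·3 + 1, so a_3 = 1
3 = 3·1 + 0, so a_4 = 3

[2; 6, 4, 1, 3]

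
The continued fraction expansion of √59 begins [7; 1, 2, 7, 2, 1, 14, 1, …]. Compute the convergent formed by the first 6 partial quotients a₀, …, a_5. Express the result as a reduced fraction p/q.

Start with 1.
2 + 1/(1/1) = 2 + 1/1 = 3/1
7 + 1/(3/1) = 7 + 1/3 = 22/3
2 + 1/(22/3) = 2 + 3/22 = 47/22
1 + 1/(47/22) = 1 + 22/47 = 69/47
7 + 1/(69/47) = 7 + 47/69 = 530/69

530/69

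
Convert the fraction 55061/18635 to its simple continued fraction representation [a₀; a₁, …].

55061 ÷ 18635 → quotient 2, remainder 17791
18635 ÷ 17791 → quotient 1, remainder 844
17791 ÷ 844 → quotient 21, remainder 67
844 ÷ 67 → quotient 12, remainder 40
67 ÷ 40 → quotient 1, remainder 27
40 ÷ 27 → quotient 1, remainder 13
27 ÷ 13 → quotient 2, remainder 1
13 ÷ 1 → quotient 13, remainder 0

[2; 1, 21, 12, 1, 1, 2, 13]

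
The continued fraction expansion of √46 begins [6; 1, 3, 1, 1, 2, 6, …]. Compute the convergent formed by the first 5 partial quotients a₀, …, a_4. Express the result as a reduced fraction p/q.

Collapse the nested fraction from the inside out:
Start with 1.
1 + 1/(1/1) = 1 + 1/1 = 2/1
3 + 1/(2/1) = 3 + 1/2 = 7/2
1 + 1/(7/2) = 1 + 2/7 = 9/7
6 + 1/(9/7) = 6 + 7/9 = 61/9

61/9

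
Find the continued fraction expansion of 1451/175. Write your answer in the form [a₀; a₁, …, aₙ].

[8; 3, 2, 3, 7]

1451 ÷ 175 → quotient 8, remainder 51
175 ÷ 51 → quotient 3, remainder 22
51 ÷ 22 → quotient 2, remainder 7
22 ÷ 7 → quotient 3, remainder 1
7 ÷ 1 → quotient 7, remainder 0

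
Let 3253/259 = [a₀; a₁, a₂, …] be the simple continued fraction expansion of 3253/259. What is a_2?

3253 = 12·259 + 145, so a_0 = 12
259 = 1·145 + 114, so a_1 = 1
145 = 1·114 + 31, so a_2 = 1

1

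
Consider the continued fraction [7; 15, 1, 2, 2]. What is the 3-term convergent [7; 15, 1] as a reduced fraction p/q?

a_0 = 7: 7/1
a_1 = 15: 106/15
a_2 = 1: 113/16

113/16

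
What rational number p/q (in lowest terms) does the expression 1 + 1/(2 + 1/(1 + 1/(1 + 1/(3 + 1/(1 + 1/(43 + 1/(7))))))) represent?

Use the convergent recurrence hₖ = aₖ·hₖ₋₁ + hₖ₋₂ (and likewise for the denominators kₖ):
a_0 = 1: 1/1
a_1 = 2: 3/2
a_2 = 1: 4/3
a_3 = 1: 7/5
a_4 = 3: 25/18
a_5 = 1: 32/23
a_6 = 43: 1401/1007
a_7 = 7: 9839/7072

9839/7072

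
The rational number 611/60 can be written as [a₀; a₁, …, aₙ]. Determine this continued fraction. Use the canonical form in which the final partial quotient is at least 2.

[10; 5, 2, 5]

Apply division with remainder until the remainder is 0:
611 = 10·60 + 11, so a_0 = 10
60 = 5·11 + 5, so a_1 = 5
11 = 2·5 + 1, so a_2 = 2
5 = 5·1 + 0, so a_3 = 5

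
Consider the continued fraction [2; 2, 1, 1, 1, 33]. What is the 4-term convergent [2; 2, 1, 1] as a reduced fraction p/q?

12/5

Start with 1.
1 + 1/(1/1) = 1 + 1/1 = 2/1
2 + 1/(2/1) = 2 + 1/2 = 5/2
2 + 1/(5/2) = 2 + 2/5 = 12/5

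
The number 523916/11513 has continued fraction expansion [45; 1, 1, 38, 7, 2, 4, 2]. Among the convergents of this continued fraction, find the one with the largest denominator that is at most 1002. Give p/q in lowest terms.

24619/541

a_0 = 45: 45/1  (≤ bound)
a_1 = 1: 46/1  (≤ bound)
a_2 = 1: 91/2  (≤ bound)
a_3 = 38: 3504/77  (≤ bound)
a_4 = 7: 24619/541  (≤ bound)
a_5 = 2: 52742/1159  (> 1002, stop)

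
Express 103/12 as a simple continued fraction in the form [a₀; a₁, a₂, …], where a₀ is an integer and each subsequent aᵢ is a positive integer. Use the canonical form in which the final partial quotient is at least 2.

[8; 1, 1, 2, 2]

103 = 8·12 + 7, so a_0 = 8
12 = 1·7 + 5, so a_1 = 1
7 = 1·5 + 2, so a_2 = 1
5 = 2·2 + 1, so a_3 = 2
2 = 2·1 + 0, so a_4 = 2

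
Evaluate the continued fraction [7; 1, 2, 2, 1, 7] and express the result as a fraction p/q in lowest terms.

593/77

Use the convergent recurrence hₖ = aₖ·hₖ₋₁ + hₖ₋₂ (and likewise for the denominators kₖ):
a_0 = 7: 7/1
a_1 = 1: 8/1
a_2 = 2: 23/3
a_3 = 2: 54/7
a_4 = 1: 77/10
a_5 = 7: 593/77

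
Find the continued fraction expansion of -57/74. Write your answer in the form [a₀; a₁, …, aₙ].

-57 ÷ 74 → quotient -1, remainder 17
74 ÷ 17 → quotient 4, remainder 6
17 ÷ 6 → quotient 2, remainder 5
6 ÷ 5 → quotient 1, remainder 1
5 ÷ 1 → quotient 5, remainder 0

[-1; 4, 2, 1, 5]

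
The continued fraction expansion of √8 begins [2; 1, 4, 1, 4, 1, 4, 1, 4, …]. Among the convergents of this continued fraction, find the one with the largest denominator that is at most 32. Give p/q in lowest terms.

82/29

a_0 = 2: 2/1  (≤ bound)
a_1 = 1: 3/1  (≤ bound)
a_2 = 4: 14/5  (≤ bound)
a_3 = 1: 17/6  (≤ bound)
a_4 = 4: 82/29  (≤ bound)
a_5 = 1: 99/35  (> 32, stop)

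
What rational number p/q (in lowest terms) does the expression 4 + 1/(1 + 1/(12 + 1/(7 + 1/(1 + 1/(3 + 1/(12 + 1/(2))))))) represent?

Starting at the tail and folding back:
Start with 2.
12 + 1/(2/1) = 12 + 1/2 = 25/2
3 + 1/(25/2) = 3 + 2/25 = 77/25
1 + 1/(77/25) = 1 + 25/77 = 102/77
7 + 1/(102/77) = 7 + 77/102 = 791/102
12 + 1/(791/102) = 12 + 102/791 = 9594/791
1 + 1/(9594/791) = 1 + 791/9594 = 10385/9594
4 + 1/(10385/9594) = 4 + 9594/10385 = 51134/10385

51134/10385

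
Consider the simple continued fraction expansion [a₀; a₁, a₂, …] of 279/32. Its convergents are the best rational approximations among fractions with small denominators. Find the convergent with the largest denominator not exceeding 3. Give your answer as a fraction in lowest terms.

26/3

a_0 = 8: 8/1  (≤ bound)
a_1 = 1: 9/1  (≤ bound)
a_2 = 2: 26/3  (≤ bound)
a_3 = 1: 35/4  (> 3, stop)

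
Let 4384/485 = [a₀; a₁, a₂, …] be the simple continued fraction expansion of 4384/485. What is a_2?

Run the Euclidean algorithm, recording each quotient:
4384 ÷ 485 → quotient 9, remainder 19
485 ÷ 19 → quotient 25, remainder 10
19 ÷ 10 → quotient 1, remainder 9

1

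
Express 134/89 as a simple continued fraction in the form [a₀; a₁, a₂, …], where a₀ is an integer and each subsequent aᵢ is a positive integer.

[1; 1, 1, 44]

Repeatedly divide and take the remainder:
⌊134/89⌋ = 1, remainder 45
⌊89/45⌋ = 1, remainder 44
⌊45/44⌋ = 1, remainder 1
⌊44/1⌋ = 44, remainder 0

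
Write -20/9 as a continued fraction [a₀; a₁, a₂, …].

[-3; 1, 3, 2]

⌊-20/9⌋ = -3, remainder 7
⌊9/7⌋ = 1, remainder 2
⌊7/2⌋ = 3, remainder 1
⌊2/1⌋ = 2, remainder 0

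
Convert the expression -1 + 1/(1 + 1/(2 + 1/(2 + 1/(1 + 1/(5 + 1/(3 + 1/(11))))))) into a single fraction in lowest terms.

-611/2048

Starting at the tail and folding back:
Start with 11.
3 + 1/(11/1) = 3 + 1/11 = 34/11
5 + 1/(34/11) = 5 + 11/34 = 181/34
1 + 1/(181/34) = 1 + 34/181 = 215/181
2 + 1/(215/181) = 2 + 181/215 = 611/215
2 + 1/(611/215) = 2 + 215/611 = 1437/611
1 + 1/(1437/611) = 1 + 611/1437 = 2048/1437
-1 + 1/(2048/1437) = -1 + 1437/2048 = -611/2048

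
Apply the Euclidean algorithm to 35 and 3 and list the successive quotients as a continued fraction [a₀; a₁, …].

35 ÷ 3 → quotient 11, remainder 2
3 ÷ 2 → quotient 1, remainder 1
2 ÷ 1 → quotient 2, remainder 0

[11; 1, 2]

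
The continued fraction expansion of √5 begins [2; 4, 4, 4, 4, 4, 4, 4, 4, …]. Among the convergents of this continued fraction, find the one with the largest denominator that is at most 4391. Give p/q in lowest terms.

2889/1292

List convergents until the denominator exceeds the bound:
a_0 = 2: 2/1  (≤ bound)
a_1 = 4: 9/4  (≤ bound)
a_2 = 4: 38/17  (≤ bound)
a_3 = 4: 161/72  (≤ bound)
a_4 = 4: 682/305  (≤ bound)
a_5 = 4: 2889/1292  (≤ bound)
a_6 = 4: 12238/5473  (> 4391, stop)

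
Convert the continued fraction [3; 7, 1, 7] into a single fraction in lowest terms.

a_0 = 3: 3/1
a_1 = 7: 22/7
a_2 = 1: 25/8
a_3 = 7: 197/63

197/63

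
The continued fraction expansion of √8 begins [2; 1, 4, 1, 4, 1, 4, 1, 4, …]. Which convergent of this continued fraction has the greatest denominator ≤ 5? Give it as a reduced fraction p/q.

14/5

List convergents until the denominator exceeds the bound:
a_0 = 2: 2/1  (≤ bound)
a_1 = 1: 3/1  (≤ bound)
a_2 = 4: 14/5  (≤ bound)
a_3 = 1: 17/6  (> 5, stop)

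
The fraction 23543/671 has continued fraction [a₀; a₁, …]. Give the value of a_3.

1

⌊23543/671⌋ = 35, remainder 58
⌊671/58⌋ = 11, remainder 33
⌊58/33⌋ = 1, remainder 25
⌊33/25⌋ = 1, remainder 8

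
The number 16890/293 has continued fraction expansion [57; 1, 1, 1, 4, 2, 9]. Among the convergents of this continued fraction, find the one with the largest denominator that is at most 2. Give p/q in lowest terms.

115/2

a_0 = 57: 57/1  (≤ bound)
a_1 = 1: 58/1  (≤ bound)
a_2 = 1: 115/2  (≤ bound)
a_3 = 1: 173/3  (> 2, stop)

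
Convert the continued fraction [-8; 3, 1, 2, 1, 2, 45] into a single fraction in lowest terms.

Build up convergents one term at a time:
a_0 = -8: -8/1
a_1 = 3: -23/3
a_2 = 1: -31/4
a_3 = 2: -85/11
a_4 = 1: -116/15
a_5 = 2: -317/41
a_6 = 45: -14381/1860

-14381/1860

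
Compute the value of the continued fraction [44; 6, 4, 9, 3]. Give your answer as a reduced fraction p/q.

a_0 = 44: 44/1
a_1 = 6: 265/6
a_2 = 4: 1104/25
a_3 = 9: 10201/231
a_4 = 3: 31707/718

31707/718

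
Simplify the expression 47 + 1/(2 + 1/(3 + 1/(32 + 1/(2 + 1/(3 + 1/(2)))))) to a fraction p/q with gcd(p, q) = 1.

Start with 2.
3 + 1/(2/1) = 3 + 1/2 = 7/2
2 + 1/(7/2) = 2 + 2/7 = 16/7
32 + 1/(16/7) = 32 + 7/16 = 519/16
3 + 1/(519/16) = 3 + 16/519 = 1573/519
2 + 1/(1573/519) = 2 + 519/1573 = 3665/1573
47 + 1/(3665/1573) = 47 + 1573/3665 = 173828/3665

173828/3665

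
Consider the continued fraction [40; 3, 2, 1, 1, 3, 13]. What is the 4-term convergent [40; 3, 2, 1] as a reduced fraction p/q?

Use the convergent recurrence hₖ = aₖ·hₖ₋₁ + hₖ₋₂ (and likewise for the denominators kₖ):
a_0 = 40: 40/1
a_1 = 3: 121/3
a_2 = 2: 282/7
a_3 = 1: 403/10

403/10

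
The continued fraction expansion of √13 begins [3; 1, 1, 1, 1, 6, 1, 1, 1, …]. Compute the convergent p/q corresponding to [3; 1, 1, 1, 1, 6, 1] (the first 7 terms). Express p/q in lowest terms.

a_0 = 3: 3/1
a_1 = 1: 4/1
a_2 = 1: 7/2
a_3 = 1: 11/3
a_4 = 1: 18/5
a_5 = 6: 119/33
a_6 = 1: 137/38

137/38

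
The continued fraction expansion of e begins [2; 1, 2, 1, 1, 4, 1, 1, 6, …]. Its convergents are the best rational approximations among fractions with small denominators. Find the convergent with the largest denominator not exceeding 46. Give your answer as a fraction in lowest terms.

106/39

List convergents until the denominator exceeds the bound:
a_0 = 2: 2/1  (≤ bound)
a_1 = 1: 3/1  (≤ bound)
a_2 = 2: 8/3  (≤ bound)
a_3 = 1: 11/4  (≤ bound)
a_4 = 1: 19/7  (≤ bound)
a_5 = 4: 87/32  (≤ bound)
a_6 = 1: 106/39  (≤ bound)
a_7 = 1: 193/71  (> 46, stop)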